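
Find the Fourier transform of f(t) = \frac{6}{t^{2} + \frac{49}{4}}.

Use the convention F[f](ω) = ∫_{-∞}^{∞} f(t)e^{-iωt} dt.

F(ω) = \frac{12 \pi e^{- \frac{7 \left|{\omega}\right|}{2}}}{7}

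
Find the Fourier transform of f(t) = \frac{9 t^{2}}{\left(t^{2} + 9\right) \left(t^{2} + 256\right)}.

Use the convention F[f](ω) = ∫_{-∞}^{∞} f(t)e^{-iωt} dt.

F(ω) = \frac{9 \pi \left(16 - 3 e^{13 \left|{\omega}\right|}\right) e^{- 16 \left|{\omega}\right|}}{247}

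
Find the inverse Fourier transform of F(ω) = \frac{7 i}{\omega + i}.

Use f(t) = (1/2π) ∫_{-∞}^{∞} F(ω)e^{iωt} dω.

f(t) = 7 e^{t} u\left(- t\right)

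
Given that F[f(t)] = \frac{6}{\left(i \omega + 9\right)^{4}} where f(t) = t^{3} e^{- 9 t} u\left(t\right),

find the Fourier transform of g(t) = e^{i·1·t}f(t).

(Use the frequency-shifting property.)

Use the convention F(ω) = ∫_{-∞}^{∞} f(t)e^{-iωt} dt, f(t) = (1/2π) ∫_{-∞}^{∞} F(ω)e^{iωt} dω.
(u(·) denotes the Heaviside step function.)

F[g](ω) = \frac{6}{\left(i \left(\omega - 1\right) + 9\right)^{4}}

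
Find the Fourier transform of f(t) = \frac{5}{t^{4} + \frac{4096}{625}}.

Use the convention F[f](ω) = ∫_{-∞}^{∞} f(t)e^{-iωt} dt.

F(ω) = \frac{625 \pi e^{- \frac{4 \sqrt{2} \left|{\omega}\right|}{5}} \sin{\left(\frac{4 \sqrt{2} \left|{\omega}\right|}{5} + \frac{\pi}{4} \right)}}{512}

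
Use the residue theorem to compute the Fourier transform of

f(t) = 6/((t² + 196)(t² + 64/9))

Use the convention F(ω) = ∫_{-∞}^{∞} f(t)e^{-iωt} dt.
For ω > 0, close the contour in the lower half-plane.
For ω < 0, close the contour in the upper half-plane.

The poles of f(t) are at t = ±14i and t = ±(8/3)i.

Let g(z) = f(z)e^{-iωz}; for large |z| the factor e^{-iωz} decays in the lower half-plane when ω > 0 and in the upper half-plane when ω < 0.

Case ω > 0 (lower half-plane, clockwise contour ⇒ F(ω) = -2πi·ΣRes):
  Res_{z = - 14 i} g(z) = - \frac{27 i e^{- 14 \omega}}{23800}
  Res_{z = - \frac{8 i}{3}} g(z) = \frac{81 i e^{- \frac{8 \omega}{3}}}{13600}
  F(ω) = -2πi·ΣRes = - \frac{27 \pi e^{- 14 \omega}}{11900} + \frac{81 \pi e^{- \frac{8 \omega}{3}}}{6800}

Case ω < 0 (upper half-plane, counterclockwise contour ⇒ F(ω) = +2πi·ΣRes):
  Res_{z = 14 i} g(z) = \frac{27 i e^{14 \omega}}{23800}
  Res_{z = \frac{8 i}{3}} g(z) = - \frac{81 i e^{\frac{8 \omega}{3}}}{13600}
  F(ω) = 2πi·ΣRes = \frac{27 \pi \left(21 e^{\frac{8 \omega}{3}} - 4 e^{14 \omega}\right)}{47600}

Both cases combine into a single formula in |ω|:

F(ω) = - \frac{27 \pi e^{- 14 \left|{\omega}\right|}}{11900} + \frac{81 \pi e^{- \frac{8 \left|{\omega}\right|}{3}}}{6800}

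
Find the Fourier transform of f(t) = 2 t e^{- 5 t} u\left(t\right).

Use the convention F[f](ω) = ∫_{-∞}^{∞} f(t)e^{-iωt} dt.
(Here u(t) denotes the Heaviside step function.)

F(ω) = \frac{2}{\left(i \omega + 5\right)^{2}}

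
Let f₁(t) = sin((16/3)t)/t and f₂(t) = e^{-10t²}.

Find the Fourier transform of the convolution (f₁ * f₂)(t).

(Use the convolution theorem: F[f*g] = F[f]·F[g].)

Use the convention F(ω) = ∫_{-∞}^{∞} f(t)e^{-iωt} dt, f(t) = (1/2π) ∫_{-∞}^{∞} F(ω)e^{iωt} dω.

F[f₁*f₂](ω) = \begin{cases} \frac{\sqrt{10} \pi^{\frac{3}{2}} e^{- \frac{\omega^{2}}{40}}}{10} & \text{for}\: \omega > - \frac{16}{3} \wedge \omega < \frac{16}{3} \\0 & \text{otherwise} \end{cases}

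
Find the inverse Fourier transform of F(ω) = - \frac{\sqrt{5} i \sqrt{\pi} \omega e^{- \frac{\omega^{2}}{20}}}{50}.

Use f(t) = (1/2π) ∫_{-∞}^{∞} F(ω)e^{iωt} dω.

f(t) = t e^{- 5 t^{2}}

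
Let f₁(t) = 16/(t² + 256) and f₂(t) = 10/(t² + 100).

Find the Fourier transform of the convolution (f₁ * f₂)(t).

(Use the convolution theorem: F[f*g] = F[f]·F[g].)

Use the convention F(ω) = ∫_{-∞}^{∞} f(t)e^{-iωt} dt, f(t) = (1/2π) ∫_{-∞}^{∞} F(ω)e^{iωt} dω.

F[f₁*f₂](ω) = \pi^{2} e^{- 26 \left|{\omega}\right|}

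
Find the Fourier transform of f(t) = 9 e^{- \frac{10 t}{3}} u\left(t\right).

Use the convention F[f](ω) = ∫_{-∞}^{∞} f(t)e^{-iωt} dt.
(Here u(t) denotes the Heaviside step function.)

F(ω) = \frac{27}{3 i \omega + 10}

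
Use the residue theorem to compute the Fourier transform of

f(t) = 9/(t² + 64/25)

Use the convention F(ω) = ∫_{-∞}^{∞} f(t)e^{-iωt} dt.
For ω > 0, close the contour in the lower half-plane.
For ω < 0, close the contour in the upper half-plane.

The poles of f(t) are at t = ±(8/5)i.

Let g(z) = f(z)e^{-iωz}; for large |z| the factor e^{-iωz} decays in the lower half-plane when ω > 0 and in the upper half-plane when ω < 0.

Case ω > 0 (lower half-plane, clockwise contour ⇒ F(ω) = -2πi·ΣRes):
  Res_{z = - \frac{8 i}{5}} g(z) = \frac{45 i e^{- \frac{8 \omega}{5}}}{16}
  F(ω) = -2πi·ΣRes = \frac{45 \pi e^{- \frac{8 \omega}{5}}}{8}

Case ω < 0 (upper half-plane, counterclockwise contour ⇒ F(ω) = +2πi·ΣRes):
  Res_{z = \frac{8 i}{5}} g(z) = - \frac{45 i e^{\frac{8 \omega}{5}}}{16}
  F(ω) = 2πi·ΣRes = \frac{45 \pi e^{\frac{8 \omega}{5}}}{8}

Both cases combine into a single formula in |ω|:

F(ω) = \frac{45 \pi e^{- \frac{8 \left|{\omega}\right|}{5}}}{8}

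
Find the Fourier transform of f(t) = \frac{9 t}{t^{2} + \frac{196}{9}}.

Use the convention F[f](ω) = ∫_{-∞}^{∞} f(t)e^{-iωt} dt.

F(ω) = - 9 i \pi e^{- \frac{14 \left|{\omega}\right|}{3}} \operatorname{sign}{\left(\omega \right)}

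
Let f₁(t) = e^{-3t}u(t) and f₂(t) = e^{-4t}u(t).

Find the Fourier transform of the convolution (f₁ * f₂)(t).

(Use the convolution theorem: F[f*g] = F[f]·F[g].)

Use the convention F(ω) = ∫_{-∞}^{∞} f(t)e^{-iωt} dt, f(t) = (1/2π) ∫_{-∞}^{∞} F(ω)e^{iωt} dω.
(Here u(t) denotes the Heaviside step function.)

F[f₁*f₂](ω) = \frac{1}{\left(i \omega + 3\right) \left(i \omega + 4\right)}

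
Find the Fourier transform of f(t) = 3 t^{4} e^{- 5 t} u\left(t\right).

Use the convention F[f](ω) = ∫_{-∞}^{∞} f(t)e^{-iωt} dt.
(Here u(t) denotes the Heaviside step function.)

F(ω) = \frac{72}{\left(i \omega + 5\right)^{5}}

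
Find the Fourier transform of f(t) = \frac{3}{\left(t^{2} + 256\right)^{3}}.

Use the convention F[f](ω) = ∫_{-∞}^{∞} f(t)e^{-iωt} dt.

F(ω) = \frac{3 \pi \left(256 \omega^{2} + 48 \left|{\omega}\right| + 3\right) e^{- 16 \left|{\omega}\right|}}{8388608}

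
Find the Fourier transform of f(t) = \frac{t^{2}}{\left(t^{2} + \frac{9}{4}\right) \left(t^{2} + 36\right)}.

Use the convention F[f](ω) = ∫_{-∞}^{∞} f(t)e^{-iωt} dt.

F(ω) = \frac{8 \pi e^{- 6 \left|{\omega}\right|}}{45} - \frac{2 \pi e^{- \frac{3 \left|{\omega}\right|}{2}}}{45}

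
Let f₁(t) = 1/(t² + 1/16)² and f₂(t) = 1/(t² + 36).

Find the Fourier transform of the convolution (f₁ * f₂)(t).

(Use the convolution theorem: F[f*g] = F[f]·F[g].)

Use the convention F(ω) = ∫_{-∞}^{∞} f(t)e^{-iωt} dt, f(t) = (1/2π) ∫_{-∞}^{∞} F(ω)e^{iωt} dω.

F[f₁*f₂](ω) = \frac{4 \pi^{2} \left(\left|{\omega}\right| + 4\right) e^{- \frac{25 \left|{\omega}\right|}{4}}}{3}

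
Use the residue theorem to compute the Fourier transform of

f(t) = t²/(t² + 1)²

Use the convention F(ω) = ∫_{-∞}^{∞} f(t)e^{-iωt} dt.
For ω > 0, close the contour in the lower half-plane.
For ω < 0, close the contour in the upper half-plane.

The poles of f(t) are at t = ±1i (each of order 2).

Let g(z) = f(z)e^{-iωz}; for large |z| the factor e^{-iωz} decays in the lower half-plane when ω > 0 and in the upper half-plane when ω < 0.

Case ω > 0 (lower half-plane, clockwise contour ⇒ F(ω) = -2πi·ΣRes):
  Res_{z = - i} g(z) = \frac{i \left(1 - \omega\right) e^{- \omega}}{4} (pole of order 2)
  F(ω) = -2πi·ΣRes = \frac{\pi \left(1 - \omega\right) e^{- \omega}}{2}

Case ω < 0 (upper half-plane, counterclockwise contour ⇒ F(ω) = +2πi·ΣRes):
  Res_{z = i} g(z) = \frac{i \left(- \omega - 1\right) e^{\omega}}{4} (pole of order 2)
  F(ω) = 2πi·ΣRes = \frac{\pi \left(\omega + 1\right) e^{\omega}}{2}

Both cases combine into a single formula in |ω|:

F(ω) = \frac{\pi \left(1 - \left|{\omega}\right|\right) e^{- \left|{\omega}\right|}}{2}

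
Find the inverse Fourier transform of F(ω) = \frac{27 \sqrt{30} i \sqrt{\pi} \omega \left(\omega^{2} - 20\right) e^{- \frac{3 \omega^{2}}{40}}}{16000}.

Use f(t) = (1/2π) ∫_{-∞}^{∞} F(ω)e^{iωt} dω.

f(t) = 5 t^{3} e^{- \frac{10 t^{2}}{3}}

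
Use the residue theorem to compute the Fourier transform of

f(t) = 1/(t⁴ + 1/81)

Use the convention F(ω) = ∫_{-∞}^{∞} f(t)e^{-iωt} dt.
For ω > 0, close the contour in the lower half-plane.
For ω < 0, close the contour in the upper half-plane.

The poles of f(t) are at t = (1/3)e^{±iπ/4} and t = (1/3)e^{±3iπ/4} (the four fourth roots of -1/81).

Let g(z) = f(z)e^{-iωz}; for large |z| the factor e^{-iωz} decays in the lower half-plane when ω > 0 and in the upper half-plane when ω < 0.

Case ω > 0 (lower half-plane, clockwise contour ⇒ F(ω) = -2πi·ΣRes):
  Res_{z = - \frac{\sqrt{2}}{6} - \frac{\sqrt{2} i}{6}} g(z) = \frac{27 \sqrt{2} i \left(1 - i\right) e^{\frac{\sqrt{2} \omega \left(-1 + i\right)}{6}}}{8}
  Res_{z = \frac{\sqrt{2}}{6} - \frac{\sqrt{2} i}{6}} g(z) = \frac{27 \sqrt{2} i \left(1 + i\right) e^{- \frac{\sqrt{2} \omega \left(1 + i\right)}{6}}}{8}
  F(ω) = -2πi·ΣRes = \frac{27 \sqrt{2} \pi \left(1 - i\right) \left(e^{\frac{\sqrt{2} i \omega}{3}} + i\right) e^{- \frac{\sqrt{2} \omega \left(1 + i\right)}{6}}}{4} = 27 \pi e^{- \frac{\sqrt{2} \omega}{6}} \sin{\left(\frac{\sqrt{2} \omega}{6} + \frac{\pi}{4} \right)}

Case ω < 0 (upper half-plane, counterclockwise contour ⇒ F(ω) = +2πi·ΣRes):
  Res_{z = \frac{\sqrt{2}}{6} + \frac{\sqrt{2} i}{6}} g(z) = \frac{27 \sqrt{2} i \left(-1 + i\right) e^{\frac{\sqrt{2} \omega \left(1 - i\right)}{6}}}{8}
  Res_{z = - \frac{\sqrt{2}}{6} + \frac{\sqrt{2} i}{6}} g(z) = \frac{27 \sqrt{2} \left(1 - i\right) e^{\frac{\sqrt{2} \omega \left(1 + i\right)}{6}}}{8}
  F(ω) = 2πi·ΣRes = - \frac{27 \sqrt{2} i \pi \left(i \left(1 - i\right) e^{\frac{\sqrt{2} \omega \left(1 - i\right)}{6}} - \left(1 - i\right) e^{\frac{\sqrt{2} \omega \left(1 + i\right)}{6}}\right)}{4} = 27 \pi e^{\frac{\sqrt{2} \omega}{6}} \cos{\left(\frac{\sqrt{2} \omega}{6} + \frac{\pi}{4} \right)}

Both cases combine into a single formula in |ω|:

F(ω) = 27 \pi e^{- \frac{\sqrt{2} \left|{\omega}\right|}{6}} \sin{\left(\frac{\sqrt{2} \left|{\omega}\right|}{6} + \frac{\pi}{4} \right)}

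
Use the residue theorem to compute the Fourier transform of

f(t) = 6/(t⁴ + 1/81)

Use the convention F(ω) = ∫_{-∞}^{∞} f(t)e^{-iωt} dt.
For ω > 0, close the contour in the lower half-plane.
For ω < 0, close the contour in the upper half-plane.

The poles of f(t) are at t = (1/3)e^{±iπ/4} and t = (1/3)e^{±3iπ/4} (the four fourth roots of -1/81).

Let g(z) = f(z)e^{-iωz}; for large |z| the factor e^{-iωz} decays in the lower half-plane when ω > 0 and in the upper half-plane when ω < 0.

Case ω > 0 (lower half-plane, clockwise contour ⇒ F(ω) = -2πi·ΣRes):
  Res_{z = - \frac{\sqrt{2}}{6} - \frac{\sqrt{2} i}{6}} g(z) = \frac{81 \sqrt{2} i \left(1 - i\right) e^{\frac{\sqrt{2} \omega \left(-1 + i\right)}{6}}}{4}
  Res_{z = \frac{\sqrt{2}}{6} - \frac{\sqrt{2} i}{6}} g(z) = \frac{81 \sqrt{2} i \left(1 + i\right) e^{- \frac{\sqrt{2} \omega \left(1 + i\right)}{6}}}{4}
  F(ω) = -2πi·ΣRes = \frac{81 \sqrt{2} \pi \left(1 - i\right) \left(e^{\frac{\sqrt{2} i \omega}{3}} + i\right) e^{- \frac{\sqrt{2} \omega \left(1 + i\right)}{6}}}{2} = 162 \pi e^{- \frac{\sqrt{2} \omega}{6}} \sin{\left(\frac{\sqrt{2} \omega}{6} + \frac{\pi}{4} \right)}

Case ω < 0 (upper half-plane, counterclockwise contour ⇒ F(ω) = +2πi·ΣRes):
  Res_{z = \frac{\sqrt{2}}{6} + \frac{\sqrt{2} i}{6}} g(z) = \frac{81 \sqrt{2} i \left(-1 + i\right) e^{\frac{\sqrt{2} \omega \left(1 - i\right)}{6}}}{4}
  Res_{z = - \frac{\sqrt{2}}{6} + \frac{\sqrt{2} i}{6}} g(z) = \frac{81 \sqrt{2} \left(1 - i\right) e^{\frac{\sqrt{2} \omega \left(1 + i\right)}{6}}}{4}
  F(ω) = 2πi·ΣRes = - \frac{81 \sqrt{2} i \pi \left(i \left(1 - i\right) e^{\frac{\sqrt{2} \omega \left(1 - i\right)}{6}} - \left(1 - i\right) e^{\frac{\sqrt{2} \omega \left(1 + i\right)}{6}}\right)}{2} = 162 \pi e^{\frac{\sqrt{2} \omega}{6}} \cos{\left(\frac{\sqrt{2} \omega}{6} + \frac{\pi}{4} \right)}

Both cases combine into a single formula in |ω|:

F(ω) = 162 \pi e^{- \frac{\sqrt{2} \left|{\omega}\right|}{6}} \sin{\left(\frac{\sqrt{2} \left|{\omega}\right|}{6} + \frac{\pi}{4} \right)}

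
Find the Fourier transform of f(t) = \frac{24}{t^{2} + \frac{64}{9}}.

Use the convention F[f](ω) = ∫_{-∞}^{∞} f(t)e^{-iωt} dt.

F(ω) = 9 \pi e^{- \frac{8 \left|{\omega}\right|}{3}}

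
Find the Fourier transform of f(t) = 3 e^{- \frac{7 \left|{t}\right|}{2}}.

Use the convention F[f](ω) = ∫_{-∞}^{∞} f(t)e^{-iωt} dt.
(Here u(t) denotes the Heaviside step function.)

F(ω) = \frac{84}{4 \omega^{2} + 49}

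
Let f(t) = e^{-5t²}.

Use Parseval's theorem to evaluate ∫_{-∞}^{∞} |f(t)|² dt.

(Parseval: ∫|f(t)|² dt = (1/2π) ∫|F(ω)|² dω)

∫|f(t)|² dt = \frac{\sqrt{10} \sqrt{\pi}}{10}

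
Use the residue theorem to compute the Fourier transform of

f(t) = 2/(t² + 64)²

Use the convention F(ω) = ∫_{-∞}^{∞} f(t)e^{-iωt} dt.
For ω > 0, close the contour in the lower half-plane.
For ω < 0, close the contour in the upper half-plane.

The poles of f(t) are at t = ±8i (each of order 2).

Let g(z) = f(z)e^{-iωz}; for large |z| the factor e^{-iωz} decays in the lower half-plane when ω > 0 and in the upper half-plane when ω < 0.

Case ω > 0 (lower half-plane, clockwise contour ⇒ F(ω) = -2πi·ΣRes):
  Res_{z = - 8 i} g(z) = \frac{i \left(8 \omega + 1\right) e^{- 8 \omega}}{1024} (pole of order 2)
  F(ω) = -2πi·ΣRes = \frac{\pi \left(8 \omega + 1\right) e^{- 8 \omega}}{512}

Case ω < 0 (upper half-plane, counterclockwise contour ⇒ F(ω) = +2πi·ΣRes):
  Res_{z = 8 i} g(z) = \frac{i \left(8 \omega - 1\right) e^{8 \omega}}{1024} (pole of order 2)
  F(ω) = 2πi·ΣRes = \frac{\pi \left(1 - 8 \omega\right) e^{8 \omega}}{512}

Both cases combine into a single formula in |ω|:

F(ω) = \frac{\pi \left(8 \left|{\omega}\right| + 1\right) e^{- 8 \left|{\omega}\right|}}{512}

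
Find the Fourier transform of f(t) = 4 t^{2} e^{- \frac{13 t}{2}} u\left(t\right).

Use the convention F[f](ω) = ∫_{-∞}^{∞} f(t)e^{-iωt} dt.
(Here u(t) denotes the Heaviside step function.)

F(ω) = \frac{64}{\left(2 i \omega + 13\right)^{3}}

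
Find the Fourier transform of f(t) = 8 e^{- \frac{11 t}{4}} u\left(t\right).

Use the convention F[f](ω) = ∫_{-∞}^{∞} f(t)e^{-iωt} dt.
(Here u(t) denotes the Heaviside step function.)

F(ω) = \frac{32}{4 i \omega + 11}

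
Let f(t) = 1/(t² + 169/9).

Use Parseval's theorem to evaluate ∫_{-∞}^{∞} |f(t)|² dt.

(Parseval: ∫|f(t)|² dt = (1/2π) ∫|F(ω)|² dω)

∫|f(t)|² dt = \frac{27 \pi}{4394}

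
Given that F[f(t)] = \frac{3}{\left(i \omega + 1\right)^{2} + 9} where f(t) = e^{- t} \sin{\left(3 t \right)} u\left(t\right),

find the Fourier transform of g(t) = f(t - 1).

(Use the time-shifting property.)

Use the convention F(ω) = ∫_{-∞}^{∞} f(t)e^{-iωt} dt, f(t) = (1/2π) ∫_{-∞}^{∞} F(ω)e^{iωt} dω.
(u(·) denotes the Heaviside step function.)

F[g](ω) = \frac{3 e^{- i \omega}}{\left(i \omega + 1\right)^{2} + 9}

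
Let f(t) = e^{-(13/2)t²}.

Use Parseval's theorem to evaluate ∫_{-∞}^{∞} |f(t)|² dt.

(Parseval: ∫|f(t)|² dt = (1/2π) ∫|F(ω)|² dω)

∫|f(t)|² dt = \frac{\sqrt{13} \sqrt{\pi}}{13}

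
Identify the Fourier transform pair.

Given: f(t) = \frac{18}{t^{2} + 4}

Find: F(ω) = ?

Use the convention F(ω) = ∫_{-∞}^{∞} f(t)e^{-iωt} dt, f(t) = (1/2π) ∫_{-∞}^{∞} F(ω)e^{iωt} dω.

F(ω) = 9 \pi e^{- 2 \left|{\omega}\right|}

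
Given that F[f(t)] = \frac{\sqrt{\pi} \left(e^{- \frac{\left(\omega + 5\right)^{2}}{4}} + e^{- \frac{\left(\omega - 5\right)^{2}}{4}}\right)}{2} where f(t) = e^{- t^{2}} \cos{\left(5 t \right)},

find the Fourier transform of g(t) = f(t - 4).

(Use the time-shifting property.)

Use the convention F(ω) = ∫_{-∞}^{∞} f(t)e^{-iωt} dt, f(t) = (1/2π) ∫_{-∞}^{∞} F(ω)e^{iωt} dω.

F[g](ω) = \frac{\sqrt{\pi} \left(e^{5 \omega} + 1\right) e^{- \frac{\omega^{2}}{4} - \frac{5 \omega}{2} - 4 i \omega - \frac{25}{4}}}{2}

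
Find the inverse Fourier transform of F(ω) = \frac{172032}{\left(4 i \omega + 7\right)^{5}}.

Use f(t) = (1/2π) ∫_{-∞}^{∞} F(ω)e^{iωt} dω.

f(t) = 7 t^{4} e^{- \frac{7 t}{4}} u\left(t\right)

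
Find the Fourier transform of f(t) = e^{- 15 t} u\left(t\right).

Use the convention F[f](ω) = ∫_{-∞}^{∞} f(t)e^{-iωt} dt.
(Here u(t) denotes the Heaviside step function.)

F(ω) = \frac{1}{i \omega + 15}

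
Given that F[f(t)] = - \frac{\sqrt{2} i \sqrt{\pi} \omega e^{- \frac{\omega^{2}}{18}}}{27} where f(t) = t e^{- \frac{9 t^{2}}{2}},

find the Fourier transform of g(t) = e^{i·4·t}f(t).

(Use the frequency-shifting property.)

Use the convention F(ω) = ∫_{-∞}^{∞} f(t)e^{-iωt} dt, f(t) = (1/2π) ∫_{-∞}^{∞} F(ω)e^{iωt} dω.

F[g](ω) = \frac{\sqrt{2} i \sqrt{\pi} \left(4 - \omega\right) e^{- \frac{\left(\omega - 4\right)^{2}}{18}}}{27}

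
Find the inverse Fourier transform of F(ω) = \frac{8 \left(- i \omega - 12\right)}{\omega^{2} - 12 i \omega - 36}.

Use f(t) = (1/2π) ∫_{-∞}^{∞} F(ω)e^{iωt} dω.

f(t) = 8 \left(6 t + 1\right) e^{- 6 t} u\left(t\right)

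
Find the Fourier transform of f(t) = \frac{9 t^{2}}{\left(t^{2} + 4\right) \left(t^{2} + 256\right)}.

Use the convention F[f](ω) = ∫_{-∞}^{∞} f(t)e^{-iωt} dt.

F(ω) = \frac{\pi \left(8 - e^{14 \left|{\omega}\right|}\right) e^{- 16 \left|{\omega}\right|}}{14}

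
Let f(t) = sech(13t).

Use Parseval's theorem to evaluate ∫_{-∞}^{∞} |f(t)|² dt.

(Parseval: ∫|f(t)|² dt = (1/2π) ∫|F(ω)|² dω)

∫|f(t)|² dt = \frac{2}{13}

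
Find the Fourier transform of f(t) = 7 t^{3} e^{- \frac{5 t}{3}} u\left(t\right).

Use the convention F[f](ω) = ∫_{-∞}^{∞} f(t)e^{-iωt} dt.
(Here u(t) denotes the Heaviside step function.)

F(ω) = \frac{3402}{\left(3 i \omega + 5\right)^{4}}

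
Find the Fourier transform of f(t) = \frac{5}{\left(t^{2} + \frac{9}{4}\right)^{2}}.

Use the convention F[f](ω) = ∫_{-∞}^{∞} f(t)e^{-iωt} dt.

F(ω) = \frac{10 \pi \left(3 \left|{\omega}\right| + 2\right) e^{- \frac{3 \left|{\omega}\right|}{2}}}{27}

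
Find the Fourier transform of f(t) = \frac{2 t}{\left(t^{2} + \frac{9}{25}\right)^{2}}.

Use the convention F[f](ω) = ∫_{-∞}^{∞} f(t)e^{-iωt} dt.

F(ω) = - \frac{5 i \pi \omega e^{- \frac{3 \left|{\omega}\right|}{5}}}{3}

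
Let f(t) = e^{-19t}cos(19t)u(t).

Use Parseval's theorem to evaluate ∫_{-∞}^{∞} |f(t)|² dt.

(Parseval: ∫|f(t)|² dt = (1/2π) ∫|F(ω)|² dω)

∫|f(t)|² dt = \frac{3}{152}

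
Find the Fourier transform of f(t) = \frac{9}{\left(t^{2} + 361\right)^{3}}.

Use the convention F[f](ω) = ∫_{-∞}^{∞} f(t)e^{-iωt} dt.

F(ω) = \frac{9 \pi \left(361 \omega^{2} + 57 \left|{\omega}\right| + 3\right) e^{- 19 \left|{\omega}\right|}}{19808792}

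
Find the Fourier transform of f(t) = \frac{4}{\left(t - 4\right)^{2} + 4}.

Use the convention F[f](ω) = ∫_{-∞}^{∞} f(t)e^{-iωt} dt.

F(ω) = 2 \pi e^{- 4 i \omega - 2 \left|{\omega}\right|}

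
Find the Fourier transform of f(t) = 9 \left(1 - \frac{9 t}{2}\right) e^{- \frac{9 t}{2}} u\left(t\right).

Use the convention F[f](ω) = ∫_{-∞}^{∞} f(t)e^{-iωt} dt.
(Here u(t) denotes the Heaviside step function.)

F(ω) = \frac{36 i \omega}{- 4 \omega^{2} + 36 i \omega + 81}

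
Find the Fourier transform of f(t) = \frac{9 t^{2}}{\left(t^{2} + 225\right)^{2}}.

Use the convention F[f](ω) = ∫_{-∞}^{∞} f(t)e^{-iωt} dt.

F(ω) = \frac{3 \pi \left(1 - 15 \left|{\omega}\right|\right) e^{- 15 \left|{\omega}\right|}}{10}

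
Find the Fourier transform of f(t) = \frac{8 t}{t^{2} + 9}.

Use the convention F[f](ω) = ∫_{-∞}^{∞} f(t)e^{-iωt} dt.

F(ω) = - 8 i \pi e^{- 3 \left|{\omega}\right|} \operatorname{sign}{\left(\omega \right)}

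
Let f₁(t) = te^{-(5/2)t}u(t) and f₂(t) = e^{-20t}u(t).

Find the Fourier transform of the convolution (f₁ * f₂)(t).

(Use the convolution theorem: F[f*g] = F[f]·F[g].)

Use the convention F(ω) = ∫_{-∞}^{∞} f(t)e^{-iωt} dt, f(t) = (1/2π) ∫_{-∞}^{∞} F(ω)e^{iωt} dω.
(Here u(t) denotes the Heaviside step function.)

F[f₁*f₂](ω) = \frac{4}{\left(i \omega + 20\right) \left(2 i \omega + 5\right)^{2}}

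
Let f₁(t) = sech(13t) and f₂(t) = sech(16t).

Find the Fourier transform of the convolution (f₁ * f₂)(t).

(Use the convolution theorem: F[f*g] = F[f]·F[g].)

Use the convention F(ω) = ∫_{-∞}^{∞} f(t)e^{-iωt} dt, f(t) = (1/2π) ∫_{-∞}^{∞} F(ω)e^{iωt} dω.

F[f₁*f₂](ω) = \frac{\pi^{2}}{208 \cosh{\left(\frac{\pi \omega}{32} \right)} \cosh{\left(\frac{\pi \omega}{26} \right)}}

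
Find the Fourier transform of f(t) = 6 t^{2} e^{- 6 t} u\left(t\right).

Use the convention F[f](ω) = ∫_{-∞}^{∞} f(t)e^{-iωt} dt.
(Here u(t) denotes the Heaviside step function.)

F(ω) = \frac{12}{\left(i \omega + 6\right)^{3}}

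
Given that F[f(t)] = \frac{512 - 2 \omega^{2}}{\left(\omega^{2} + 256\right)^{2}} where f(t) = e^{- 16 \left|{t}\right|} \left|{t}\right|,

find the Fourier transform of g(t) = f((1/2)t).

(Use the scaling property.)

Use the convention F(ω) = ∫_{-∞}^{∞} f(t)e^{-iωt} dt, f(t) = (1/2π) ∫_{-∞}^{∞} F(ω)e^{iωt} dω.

F[g](ω) = \frac{64 - \omega^{2}}{\left(\omega^{2} + 64\right)^{2}}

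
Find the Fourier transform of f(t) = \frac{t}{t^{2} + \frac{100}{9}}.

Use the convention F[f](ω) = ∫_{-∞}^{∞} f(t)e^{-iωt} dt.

F(ω) = - i \pi e^{- \frac{10 \left|{\omega}\right|}{3}} \operatorname{sign}{\left(\omega \right)}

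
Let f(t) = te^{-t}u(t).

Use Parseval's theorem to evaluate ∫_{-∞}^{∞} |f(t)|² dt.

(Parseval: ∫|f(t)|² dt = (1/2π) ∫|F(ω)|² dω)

∫|f(t)|² dt = \frac{1}{4}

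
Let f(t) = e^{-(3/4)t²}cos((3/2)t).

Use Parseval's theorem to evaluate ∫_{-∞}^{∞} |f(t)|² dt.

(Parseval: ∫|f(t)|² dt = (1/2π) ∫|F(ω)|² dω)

∫|f(t)|² dt = \frac{\sqrt{6} \sqrt{\pi} \left(1 + e^{\frac{3}{2}}\right)}{6 e^{\frac{3}{2}}}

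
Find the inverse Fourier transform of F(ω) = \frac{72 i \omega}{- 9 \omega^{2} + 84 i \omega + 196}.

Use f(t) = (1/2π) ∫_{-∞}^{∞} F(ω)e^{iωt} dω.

f(t) = 8 \left(1 - \frac{14 t}{3}\right) e^{- \frac{14 t}{3}} u\left(t\right)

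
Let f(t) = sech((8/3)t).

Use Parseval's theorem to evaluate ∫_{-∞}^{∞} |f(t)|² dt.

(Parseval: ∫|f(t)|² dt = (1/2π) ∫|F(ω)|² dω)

∫|f(t)|² dt = \frac{3}{4}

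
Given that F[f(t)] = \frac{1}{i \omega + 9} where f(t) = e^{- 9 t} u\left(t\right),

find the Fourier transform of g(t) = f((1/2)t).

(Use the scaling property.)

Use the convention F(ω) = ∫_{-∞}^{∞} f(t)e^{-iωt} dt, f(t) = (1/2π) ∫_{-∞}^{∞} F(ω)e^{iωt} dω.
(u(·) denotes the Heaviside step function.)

F[g](ω) = \frac{2}{2 i \omega + 9}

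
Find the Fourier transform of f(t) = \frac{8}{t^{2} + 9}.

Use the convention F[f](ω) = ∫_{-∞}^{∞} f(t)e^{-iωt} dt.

F(ω) = \frac{8 \pi e^{- 3 \left|{\omega}\right|}}{3}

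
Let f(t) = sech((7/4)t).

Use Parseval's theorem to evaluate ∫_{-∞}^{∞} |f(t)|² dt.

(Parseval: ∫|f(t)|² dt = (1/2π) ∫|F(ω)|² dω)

∫|f(t)|² dt = \frac{8}{7}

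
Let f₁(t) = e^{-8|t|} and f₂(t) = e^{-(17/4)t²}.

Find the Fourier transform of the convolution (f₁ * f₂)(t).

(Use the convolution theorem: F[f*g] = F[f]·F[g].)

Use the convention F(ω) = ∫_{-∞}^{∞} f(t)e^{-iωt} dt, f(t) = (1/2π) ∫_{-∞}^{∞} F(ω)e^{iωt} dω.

F[f₁*f₂](ω) = \frac{32 \sqrt{17} \sqrt{\pi} e^{- \frac{\omega^{2}}{17}}}{17 \left(\omega^{2} + 64\right)}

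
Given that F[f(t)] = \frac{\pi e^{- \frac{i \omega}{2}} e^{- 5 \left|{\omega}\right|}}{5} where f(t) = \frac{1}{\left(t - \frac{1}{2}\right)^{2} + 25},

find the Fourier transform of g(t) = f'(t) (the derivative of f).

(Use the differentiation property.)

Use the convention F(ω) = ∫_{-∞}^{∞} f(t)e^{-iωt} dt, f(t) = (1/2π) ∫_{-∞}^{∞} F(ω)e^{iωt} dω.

F[g](ω) = \frac{i \pi \omega e^{- \frac{i \omega}{2} - 5 \left|{\omega}\right|}}{5}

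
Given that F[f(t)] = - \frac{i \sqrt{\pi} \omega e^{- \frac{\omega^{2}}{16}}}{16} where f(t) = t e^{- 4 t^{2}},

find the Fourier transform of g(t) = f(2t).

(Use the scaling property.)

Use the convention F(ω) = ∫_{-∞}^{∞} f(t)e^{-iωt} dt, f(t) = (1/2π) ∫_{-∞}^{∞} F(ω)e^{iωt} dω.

F[g](ω) = - \frac{i \sqrt{\pi} \omega e^{- \frac{\omega^{2}}{64}}}{64}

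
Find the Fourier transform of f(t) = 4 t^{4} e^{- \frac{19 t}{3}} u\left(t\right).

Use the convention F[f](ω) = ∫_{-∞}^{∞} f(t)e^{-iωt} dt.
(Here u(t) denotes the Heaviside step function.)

F(ω) = \frac{23328}{\left(3 i \omega + 19\right)^{5}}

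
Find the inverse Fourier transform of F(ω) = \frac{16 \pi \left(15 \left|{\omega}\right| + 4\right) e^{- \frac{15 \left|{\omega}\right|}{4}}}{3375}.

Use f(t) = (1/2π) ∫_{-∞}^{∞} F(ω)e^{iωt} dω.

f(t) = \frac{2}{\left(t^{2} + \frac{225}{16}\right)^{2}}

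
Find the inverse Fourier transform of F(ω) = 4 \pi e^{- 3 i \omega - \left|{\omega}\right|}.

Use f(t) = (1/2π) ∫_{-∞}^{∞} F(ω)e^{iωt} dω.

f(t) = \frac{4}{\left(t - 3\right)^{2} + 1}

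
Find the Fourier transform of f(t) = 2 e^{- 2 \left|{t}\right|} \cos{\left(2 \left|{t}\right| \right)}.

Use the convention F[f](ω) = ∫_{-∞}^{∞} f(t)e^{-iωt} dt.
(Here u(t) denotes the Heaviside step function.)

F(ω) = \frac{8 \left(\omega^{2} + 8\right)}{\omega^{4} + 64}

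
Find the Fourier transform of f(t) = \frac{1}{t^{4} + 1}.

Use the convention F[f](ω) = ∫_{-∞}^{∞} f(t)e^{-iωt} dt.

F(ω) = \pi e^{- \frac{\sqrt{2} \left|{\omega}\right|}{2}} \sin{\left(\frac{\sqrt{2} \left|{\omega}\right|}{2} + \frac{\pi}{4} \right)}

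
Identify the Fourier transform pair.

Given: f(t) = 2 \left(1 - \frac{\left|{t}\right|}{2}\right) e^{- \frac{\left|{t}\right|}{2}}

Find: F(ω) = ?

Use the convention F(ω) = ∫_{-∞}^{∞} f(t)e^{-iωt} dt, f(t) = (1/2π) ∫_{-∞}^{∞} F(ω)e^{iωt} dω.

F(ω) = \frac{64 \omega^{2}}{\left(4 \omega^{2} + 1\right)^{2}}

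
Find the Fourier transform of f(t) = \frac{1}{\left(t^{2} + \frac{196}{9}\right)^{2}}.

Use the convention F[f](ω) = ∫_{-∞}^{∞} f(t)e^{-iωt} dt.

F(ω) = \frac{9 \pi \left(14 \left|{\omega}\right| + 3\right) e^{- \frac{14 \left|{\omega}\right|}{3}}}{5488}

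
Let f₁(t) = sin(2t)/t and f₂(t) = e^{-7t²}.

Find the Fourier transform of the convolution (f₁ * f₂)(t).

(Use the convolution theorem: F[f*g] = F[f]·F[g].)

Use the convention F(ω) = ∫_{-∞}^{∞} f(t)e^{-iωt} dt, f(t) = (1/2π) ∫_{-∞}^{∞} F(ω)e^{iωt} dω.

F[f₁*f₂](ω) = \begin{cases} \frac{\sqrt{7} \pi^{\frac{3}{2}} e^{- \frac{\omega^{2}}{28}}}{7} & \text{for}\: \omega > -2 \wedge \omega < 2 \\0 & \text{otherwise} \end{cases}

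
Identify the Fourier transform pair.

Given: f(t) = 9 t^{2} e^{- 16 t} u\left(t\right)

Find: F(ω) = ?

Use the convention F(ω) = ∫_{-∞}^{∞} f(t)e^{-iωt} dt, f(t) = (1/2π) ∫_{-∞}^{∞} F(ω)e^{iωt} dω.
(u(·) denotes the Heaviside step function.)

F(ω) = \frac{18}{\left(i \omega + 16\right)^{3}}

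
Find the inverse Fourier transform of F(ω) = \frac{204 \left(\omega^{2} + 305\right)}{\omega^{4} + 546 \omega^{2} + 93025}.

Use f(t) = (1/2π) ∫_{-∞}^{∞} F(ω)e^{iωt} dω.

f(t) = 6 e^{- 17 \left|{t}\right|} \cos{\left(4 \left|{t}\right| \right)}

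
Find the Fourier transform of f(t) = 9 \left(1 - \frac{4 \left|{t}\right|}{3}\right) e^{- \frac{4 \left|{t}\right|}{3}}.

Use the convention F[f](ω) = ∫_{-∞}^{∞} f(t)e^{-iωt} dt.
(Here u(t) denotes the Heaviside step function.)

F(ω) = \frac{3888 \omega^{2}}{\left(9 \omega^{2} + 16\right)^{2}}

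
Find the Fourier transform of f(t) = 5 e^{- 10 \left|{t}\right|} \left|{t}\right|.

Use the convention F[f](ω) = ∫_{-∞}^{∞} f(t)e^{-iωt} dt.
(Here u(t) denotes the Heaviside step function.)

F(ω) = \frac{10 \left(100 - \omega^{2}\right)}{\left(\omega^{2} + 100\right)^{2}}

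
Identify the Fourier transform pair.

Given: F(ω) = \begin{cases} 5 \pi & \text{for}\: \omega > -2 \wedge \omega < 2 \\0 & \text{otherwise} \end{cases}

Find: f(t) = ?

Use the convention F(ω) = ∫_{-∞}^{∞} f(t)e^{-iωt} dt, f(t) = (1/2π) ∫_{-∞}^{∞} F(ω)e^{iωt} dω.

f(t) = \frac{5 \sin{\left(2 t \right)}}{t}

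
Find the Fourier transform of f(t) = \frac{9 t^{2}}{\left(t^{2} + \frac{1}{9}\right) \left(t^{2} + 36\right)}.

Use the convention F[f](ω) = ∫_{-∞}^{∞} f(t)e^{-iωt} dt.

F(ω) = \frac{486 \pi e^{- 6 \left|{\omega}\right|}}{323} - \frac{27 \pi e^{- \frac{\left|{\omega}\right|}{3}}}{323}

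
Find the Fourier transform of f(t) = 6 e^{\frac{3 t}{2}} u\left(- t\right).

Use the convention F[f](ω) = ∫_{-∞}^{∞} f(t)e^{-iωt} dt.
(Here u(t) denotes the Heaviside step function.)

F(ω) = - \frac{12}{2 i \omega - 3}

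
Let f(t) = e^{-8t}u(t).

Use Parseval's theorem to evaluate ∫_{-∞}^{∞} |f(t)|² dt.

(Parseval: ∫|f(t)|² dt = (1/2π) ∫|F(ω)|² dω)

∫|f(t)|² dt = \frac{1}{16}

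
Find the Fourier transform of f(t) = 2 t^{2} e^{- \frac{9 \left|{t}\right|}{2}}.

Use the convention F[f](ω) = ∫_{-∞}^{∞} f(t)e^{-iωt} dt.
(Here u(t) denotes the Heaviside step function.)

F(ω) = \frac{1728 \left(27 - 4 \omega^{2}\right)}{\left(4 \omega^{2} + 81\right)^{3}}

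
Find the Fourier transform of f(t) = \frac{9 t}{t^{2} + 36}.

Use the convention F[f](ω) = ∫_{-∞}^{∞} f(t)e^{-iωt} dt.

F(ω) = - 9 i \pi e^{- 6 \left|{\omega}\right|} \operatorname{sign}{\left(\omega \right)}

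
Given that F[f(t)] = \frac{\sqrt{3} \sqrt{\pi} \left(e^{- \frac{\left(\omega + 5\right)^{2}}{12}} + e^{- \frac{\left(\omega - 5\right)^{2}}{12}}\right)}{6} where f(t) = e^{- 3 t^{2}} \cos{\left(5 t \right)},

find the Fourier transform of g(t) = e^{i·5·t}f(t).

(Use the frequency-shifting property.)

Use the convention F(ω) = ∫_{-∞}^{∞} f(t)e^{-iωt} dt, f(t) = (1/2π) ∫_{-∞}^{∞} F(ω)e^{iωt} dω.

F[g](ω) = \frac{\sqrt{3} \sqrt{\pi} \left(e^{\frac{5 \omega}{3}} + e^{\frac{25}{3}}\right) e^{- \frac{\omega^{2}}{12} - \frac{25}{3}}}{6}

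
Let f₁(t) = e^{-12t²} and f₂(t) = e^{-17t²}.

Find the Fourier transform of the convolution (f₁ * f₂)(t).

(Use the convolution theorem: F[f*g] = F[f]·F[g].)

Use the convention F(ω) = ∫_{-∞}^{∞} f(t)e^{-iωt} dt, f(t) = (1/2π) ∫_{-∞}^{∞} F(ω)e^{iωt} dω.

F[f₁*f₂](ω) = \frac{\sqrt{51} \pi e^{- \frac{29 \omega^{2}}{816}}}{102}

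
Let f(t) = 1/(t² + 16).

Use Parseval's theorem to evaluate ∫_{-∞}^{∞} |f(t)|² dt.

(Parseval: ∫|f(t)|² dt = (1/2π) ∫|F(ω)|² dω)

∫|f(t)|² dt = \frac{\pi}{128}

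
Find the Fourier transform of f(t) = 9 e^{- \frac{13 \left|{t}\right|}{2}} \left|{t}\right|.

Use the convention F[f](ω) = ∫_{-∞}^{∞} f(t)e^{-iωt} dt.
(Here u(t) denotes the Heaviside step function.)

F(ω) = \frac{72 \left(169 - 4 \omega^{2}\right)}{\left(4 \omega^{2} + 169\right)^{2}}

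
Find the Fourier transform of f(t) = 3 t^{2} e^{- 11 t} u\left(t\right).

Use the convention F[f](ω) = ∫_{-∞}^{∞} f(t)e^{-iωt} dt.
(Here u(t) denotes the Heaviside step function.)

F(ω) = \frac{6}{\left(i \omega + 11\right)^{3}}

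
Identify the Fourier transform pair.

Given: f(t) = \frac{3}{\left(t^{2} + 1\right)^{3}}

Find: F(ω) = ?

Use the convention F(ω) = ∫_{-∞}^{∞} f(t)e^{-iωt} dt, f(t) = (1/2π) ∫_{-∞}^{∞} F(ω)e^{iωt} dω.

F(ω) = \frac{3 \pi \left(\omega^{2} + 3 \left|{\omega}\right| + 3\right) e^{- \left|{\omega}\right|}}{8}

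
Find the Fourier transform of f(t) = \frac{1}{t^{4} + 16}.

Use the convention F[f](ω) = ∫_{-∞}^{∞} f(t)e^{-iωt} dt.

F(ω) = \frac{\pi e^{- \sqrt{2} \left|{\omega}\right|} \sin{\left(\sqrt{2} \left|{\omega}\right| + \frac{\pi}{4} \right)}}{8}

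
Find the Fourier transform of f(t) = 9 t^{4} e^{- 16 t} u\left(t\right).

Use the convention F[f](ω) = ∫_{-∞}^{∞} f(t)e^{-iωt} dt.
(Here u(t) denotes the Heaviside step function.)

F(ω) = \frac{216}{\left(i \omega + 16\right)^{5}}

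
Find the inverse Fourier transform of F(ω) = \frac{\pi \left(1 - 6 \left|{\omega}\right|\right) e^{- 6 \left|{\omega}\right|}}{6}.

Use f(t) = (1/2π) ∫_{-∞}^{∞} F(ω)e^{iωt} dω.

f(t) = \frac{2 t^{2}}{\left(t^{2} + 36\right)^{2}}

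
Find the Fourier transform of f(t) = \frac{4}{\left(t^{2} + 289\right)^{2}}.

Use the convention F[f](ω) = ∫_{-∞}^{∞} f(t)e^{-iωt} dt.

F(ω) = \frac{2 \pi \left(17 \left|{\omega}\right| + 1\right) e^{- 17 \left|{\omega}\right|}}{4913}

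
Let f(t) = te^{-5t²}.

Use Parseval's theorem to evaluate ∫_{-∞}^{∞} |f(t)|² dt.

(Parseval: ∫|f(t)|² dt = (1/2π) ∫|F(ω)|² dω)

∫|f(t)|² dt = \frac{\sqrt{10} \sqrt{\pi}}{200}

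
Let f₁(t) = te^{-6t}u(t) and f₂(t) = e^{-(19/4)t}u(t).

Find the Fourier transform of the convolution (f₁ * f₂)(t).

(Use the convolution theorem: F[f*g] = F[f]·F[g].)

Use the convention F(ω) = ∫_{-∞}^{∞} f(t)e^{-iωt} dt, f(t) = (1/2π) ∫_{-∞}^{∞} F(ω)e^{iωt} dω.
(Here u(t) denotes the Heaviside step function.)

F[f₁*f₂](ω) = \frac{4}{\left(i \omega + 6\right)^{2} \left(4 i \omega + 19\right)}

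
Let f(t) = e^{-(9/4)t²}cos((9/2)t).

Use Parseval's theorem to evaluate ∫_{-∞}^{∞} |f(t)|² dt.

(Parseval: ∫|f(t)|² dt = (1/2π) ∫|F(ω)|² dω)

∫|f(t)|² dt = \frac{\sqrt{2} \sqrt{\pi} \left(1 + e^{\frac{9}{2}}\right)}{6 e^{\frac{9}{2}}}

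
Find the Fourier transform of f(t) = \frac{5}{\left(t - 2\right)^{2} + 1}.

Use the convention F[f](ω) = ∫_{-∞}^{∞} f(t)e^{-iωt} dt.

F(ω) = 5 \pi e^{- 2 i \omega - \left|{\omega}\right|}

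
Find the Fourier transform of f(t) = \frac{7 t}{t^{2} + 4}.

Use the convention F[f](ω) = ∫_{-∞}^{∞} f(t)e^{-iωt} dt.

F(ω) = - 7 i \pi e^{- 2 \left|{\omega}\right|} \operatorname{sign}{\left(\omega \right)}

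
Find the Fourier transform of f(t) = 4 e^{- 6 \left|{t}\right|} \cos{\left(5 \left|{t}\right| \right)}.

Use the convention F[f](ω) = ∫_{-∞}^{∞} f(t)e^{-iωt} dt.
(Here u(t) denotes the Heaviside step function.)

F(ω) = \frac{48 \left(\omega^{2} + 61\right)}{\omega^{4} + 22 \omega^{2} + 3721}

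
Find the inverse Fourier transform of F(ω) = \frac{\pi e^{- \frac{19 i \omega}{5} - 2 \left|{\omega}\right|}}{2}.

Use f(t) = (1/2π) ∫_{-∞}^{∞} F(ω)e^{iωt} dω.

f(t) = \frac{1}{\left(t - \frac{19}{5}\right)^{2} + 4}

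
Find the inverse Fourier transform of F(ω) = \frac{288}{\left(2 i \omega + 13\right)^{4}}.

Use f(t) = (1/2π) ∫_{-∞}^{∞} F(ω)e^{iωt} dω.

f(t) = 3 t^{3} e^{- \frac{13 t}{2}} u\left(t\right)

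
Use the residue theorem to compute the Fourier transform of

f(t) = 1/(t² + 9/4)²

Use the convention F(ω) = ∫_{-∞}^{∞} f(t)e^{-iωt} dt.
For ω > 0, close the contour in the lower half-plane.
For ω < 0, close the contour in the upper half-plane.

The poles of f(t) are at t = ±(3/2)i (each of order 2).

Let g(z) = f(z)e^{-iωz}; for large |z| the factor e^{-iωz} decays in the lower half-plane when ω > 0 and in the upper half-plane when ω < 0.

Case ω > 0 (lower half-plane, clockwise contour ⇒ F(ω) = -2πi·ΣRes):
  Res_{z = - \frac{3 i}{2}} g(z) = \frac{i \left(3 \omega + 2\right) e^{- \frac{3 \omega}{2}}}{27} (pole of order 2)
  F(ω) = -2πi·ΣRes = \frac{2 \pi \left(3 \omega + 2\right) e^{- \frac{3 \omega}{2}}}{27}

Case ω < 0 (upper half-plane, counterclockwise contour ⇒ F(ω) = +2πi·ΣRes):
  Res_{z = \frac{3 i}{2}} g(z) = \frac{i \left(3 \omega - 2\right) e^{\frac{3 \omega}{2}}}{27} (pole of order 2)
  F(ω) = 2πi·ΣRes = \frac{2 \pi \left(2 - 3 \omega\right) e^{\frac{3 \omega}{2}}}{27}

Both cases combine into a single formula in |ω|:

F(ω) = \frac{2 \pi \left(3 \left|{\omega}\right| + 2\right) e^{- \frac{3 \left|{\omega}\right|}{2}}}{27}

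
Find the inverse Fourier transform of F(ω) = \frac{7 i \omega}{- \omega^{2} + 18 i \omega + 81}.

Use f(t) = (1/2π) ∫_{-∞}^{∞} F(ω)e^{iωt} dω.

f(t) = 7 \left(1 - 9 t\right) e^{- 9 t} u\left(t\right)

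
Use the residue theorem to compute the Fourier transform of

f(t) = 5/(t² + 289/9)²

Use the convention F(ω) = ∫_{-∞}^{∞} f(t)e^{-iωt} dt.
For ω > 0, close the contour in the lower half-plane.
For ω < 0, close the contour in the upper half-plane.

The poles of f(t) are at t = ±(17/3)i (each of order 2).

Let g(z) = f(z)e^{-iωz}; for large |z| the factor e^{-iωz} decays in the lower half-plane when ω > 0 and in the upper half-plane when ω < 0.

Case ω > 0 (lower half-plane, clockwise contour ⇒ F(ω) = -2πi·ΣRes):
  Res_{z = - \frac{17 i}{3}} g(z) = \frac{45 i \left(17 \omega + 3\right) e^{- \frac{17 \omega}{3}}}{19652} (pole of order 2)
  F(ω) = -2πi·ΣRes = \frac{45 \pi \left(17 \omega + 3\right) e^{- \frac{17 \omega}{3}}}{9826}

Case ω < 0 (upper half-plane, counterclockwise contour ⇒ F(ω) = +2πi·ΣRes):
  Res_{z = \frac{17 i}{3}} g(z) = \frac{45 i \left(17 \omega - 3\right) e^{\frac{17 \omega}{3}}}{19652} (pole of order 2)
  F(ω) = 2πi·ΣRes = \frac{45 \pi \left(3 - 17 \omega\right) e^{\frac{17 \omega}{3}}}{9826}

Both cases combine into a single formula in |ω|:

F(ω) = \frac{45 \pi \left(17 \left|{\omega}\right| + 3\right) e^{- \frac{17 \left|{\omega}\right|}{3}}}{9826}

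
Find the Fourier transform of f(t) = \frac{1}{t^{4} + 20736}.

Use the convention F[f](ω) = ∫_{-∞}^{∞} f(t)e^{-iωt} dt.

F(ω) = \frac{\pi e^{- 6 \sqrt{2} \left|{\omega}\right|} \sin{\left(6 \sqrt{2} \left|{\omega}\right| + \frac{\pi}{4} \right)}}{1728}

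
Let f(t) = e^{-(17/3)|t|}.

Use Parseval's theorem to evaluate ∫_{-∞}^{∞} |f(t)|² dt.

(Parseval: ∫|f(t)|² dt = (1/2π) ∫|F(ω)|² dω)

∫|f(t)|² dt = \frac{3}{17}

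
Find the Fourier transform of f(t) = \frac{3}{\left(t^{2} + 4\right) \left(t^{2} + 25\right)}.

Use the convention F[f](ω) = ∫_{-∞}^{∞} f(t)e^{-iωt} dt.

F(ω) = \frac{\pi \left(5 e^{3 \left|{\omega}\right|} - 2\right) e^{- 5 \left|{\omega}\right|}}{70}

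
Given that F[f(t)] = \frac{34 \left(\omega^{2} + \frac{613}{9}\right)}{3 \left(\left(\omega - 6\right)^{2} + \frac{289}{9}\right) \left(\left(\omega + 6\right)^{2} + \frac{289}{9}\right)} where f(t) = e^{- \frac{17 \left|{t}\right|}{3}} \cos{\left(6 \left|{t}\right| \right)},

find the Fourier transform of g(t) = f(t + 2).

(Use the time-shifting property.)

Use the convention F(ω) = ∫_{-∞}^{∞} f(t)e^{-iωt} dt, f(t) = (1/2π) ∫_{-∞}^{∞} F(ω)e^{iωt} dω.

F[g](ω) = \frac{\left(918 \omega^{2} + 62526\right) e^{2 i \omega}}{81 \omega^{4} - 630 \omega^{2} + 375769}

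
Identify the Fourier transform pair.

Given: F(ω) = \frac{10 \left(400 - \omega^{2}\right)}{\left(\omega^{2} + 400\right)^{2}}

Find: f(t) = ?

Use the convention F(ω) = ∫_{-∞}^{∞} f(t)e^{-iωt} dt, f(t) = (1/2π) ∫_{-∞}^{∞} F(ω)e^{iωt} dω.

f(t) = 5 e^{- 20 \left|{t}\right|} \left|{t}\right|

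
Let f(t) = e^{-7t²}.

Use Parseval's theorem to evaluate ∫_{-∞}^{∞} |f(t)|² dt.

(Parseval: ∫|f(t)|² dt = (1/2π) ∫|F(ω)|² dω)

∫|f(t)|² dt = \frac{\sqrt{14} \sqrt{\pi}}{14}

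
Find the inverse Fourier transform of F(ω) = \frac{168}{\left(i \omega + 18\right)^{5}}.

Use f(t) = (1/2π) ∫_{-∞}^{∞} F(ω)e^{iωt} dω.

f(t) = 7 t^{4} e^{- 18 t} u\left(t\right)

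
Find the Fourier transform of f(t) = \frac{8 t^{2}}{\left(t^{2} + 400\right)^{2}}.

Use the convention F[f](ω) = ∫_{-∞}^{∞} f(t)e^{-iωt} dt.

F(ω) = \frac{\pi \left(1 - 20 \left|{\omega}\right|\right) e^{- 20 \left|{\omega}\right|}}{5}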